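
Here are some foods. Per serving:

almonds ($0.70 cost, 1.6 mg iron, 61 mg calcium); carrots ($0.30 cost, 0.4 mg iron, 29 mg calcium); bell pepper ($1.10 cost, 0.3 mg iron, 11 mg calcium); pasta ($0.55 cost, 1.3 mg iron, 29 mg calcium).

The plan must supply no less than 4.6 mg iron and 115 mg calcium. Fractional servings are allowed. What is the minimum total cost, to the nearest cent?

$1.96

almonds only: max(4.6/1.6, 115/61) = 2.875 servings → $2.01.
carrots only: max(4.6/0.4, 115/29) = 11.5 servings → $3.45.
bell pepper only: max(4.6/0.3, 115/11) = 15.33 servings → $16.87.
pasta only: max(4.6/1.3, 115/29) = 3.966 servings → $2.18.
almonds + carrots with both targets exact would need a negative amount; discard.
almonds + bell pepper with both targets exact would need a negative amount; discard.
almonds + pasta with both tight: 0.4894 servings and 2.936 servings → $1.96.
carrots + bell pepper with both targets exact would need a negative amount; discard.
carrots + pasta with both tight: 0.6169 servings and 3.349 servings → $2.03.
bell pepper + pasta with both tight: 2.875 servings and 2.875 servings → $4.74.
Cheapest feasible corner: $1.96.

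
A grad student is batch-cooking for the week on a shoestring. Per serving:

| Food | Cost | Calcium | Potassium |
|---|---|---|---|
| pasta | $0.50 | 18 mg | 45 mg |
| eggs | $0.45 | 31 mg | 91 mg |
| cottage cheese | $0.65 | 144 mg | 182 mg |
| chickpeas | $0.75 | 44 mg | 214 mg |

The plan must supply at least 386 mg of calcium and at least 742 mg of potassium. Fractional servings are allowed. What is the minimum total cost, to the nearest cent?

$2.63

Check every corner: each single food scaled to meet both minima, and each pair solved so both constraints bind.
pasta only: max(386/18, 742/45) = 21.44 servings → $10.72.
eggs only: max(386/31, 742/91) = 12.45 servings → $5.60.
cottage cheese only: max(386/144, 742/182) = 4.077 servings → $2.65.
chickpeas only: max(386/44, 742/214) = 8.773 servings → $6.58.
pasta + eggs with both targets exact would need a negative amount; discard.
pasta + cottage cheese with both tight: 11.42 servings and 1.253 servings → $6.53.
pasta + chickpeas with both targets exact would need a negative amount; discard.
eggs + cottage cheese with both tight: 4.904 servings and 1.625 servings → $3.26.
eggs + chickpeas: intersection lies outside the first quadrant.
cottage cheese + chickpeas with both tight: 2.19 servings and 1.605 servings → $2.63.
So the least-cost plan costs $2.63.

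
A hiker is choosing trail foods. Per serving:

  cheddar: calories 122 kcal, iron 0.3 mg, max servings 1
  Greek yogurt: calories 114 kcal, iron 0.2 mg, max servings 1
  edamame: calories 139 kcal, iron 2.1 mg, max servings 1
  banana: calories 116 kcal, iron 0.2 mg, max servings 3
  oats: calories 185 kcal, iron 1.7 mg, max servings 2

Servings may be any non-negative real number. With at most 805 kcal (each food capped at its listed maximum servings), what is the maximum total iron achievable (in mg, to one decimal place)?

6.1 mg

Iron per kcal: edamame 0.01511, oats 0.009189, cheddar 0.002459, Greek yogurt 0.001754, banana 0.001724.
Take 1 serving of edamame: uses 139 kcal, +2.1 mg iron (running total 2.1 mg).
Take 2 servings of oats: uses 370 kcal, +3.4 mg iron (running total 5.5 mg).
Take 1 serving of cheddar: uses 122 kcal, +0.3 mg iron (running total 5.8 mg).
Take 1 serving of Greek yogurt: uses 114 kcal, +0.2 mg iron (running total 6.0 mg).
Take 0.5172 servings of banana: uses 60 kcal, +0.1 mg iron (running total 6.1 mg).
Filling greedily by iron-per-kcal is optimal for one linear limit, giving 6.1 mg.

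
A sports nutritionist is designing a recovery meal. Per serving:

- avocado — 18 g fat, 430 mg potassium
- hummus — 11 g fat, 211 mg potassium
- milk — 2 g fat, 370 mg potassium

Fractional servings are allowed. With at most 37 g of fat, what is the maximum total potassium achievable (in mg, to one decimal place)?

6845.0 mg

Potassium per g fat: milk 185, avocado 23.89, hummus 19.18.
With no serving limits, spend the whole fat allowance on milk: 37 g / 2 g × 370 mg = 6845.0 mg.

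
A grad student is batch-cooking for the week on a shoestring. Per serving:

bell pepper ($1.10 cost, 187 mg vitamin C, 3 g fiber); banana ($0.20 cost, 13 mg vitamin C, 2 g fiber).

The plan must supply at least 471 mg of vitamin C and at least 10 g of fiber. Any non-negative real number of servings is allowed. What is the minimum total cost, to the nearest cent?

bell pepper only: max(471/187, 10/3) = 3.333 servings → $3.67.
banana only: max(471/13, 10/2) = 36.23 servings → $7.25.
bell pepper + banana with both tight: 2.424 servings and 1.364 servings → $2.94.
Cheapest feasible corner: $2.94.

$2.94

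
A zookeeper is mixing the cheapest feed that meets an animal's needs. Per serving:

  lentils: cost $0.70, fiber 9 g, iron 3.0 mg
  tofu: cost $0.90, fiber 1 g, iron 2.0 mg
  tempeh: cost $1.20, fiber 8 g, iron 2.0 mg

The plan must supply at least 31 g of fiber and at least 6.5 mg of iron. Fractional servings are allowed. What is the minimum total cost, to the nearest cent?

$2.41

Two binding constraints pin down two serving amounts, so the optimal mix uses at most two foods. The candidates are each food alone (scaled to the tighter of fiber/iron) and each pair with both constraints tight.
lentils only: max(31/9, 6.5/3.0) = 3.444 servings → $2.41.
tofu only: max(31/1, 6.5/2.0) = 31 servings → $27.90.
tempeh only: max(31/8, 6.5/2.0) = 3.875 servings → $4.65.
lentils + tofu with both targets exact would need a negative amount; discard.
lentils + tempeh: intersection lies outside the first quadrant.
tofu + tempeh with both targets exact would need a negative amount; discard.
So the least-cost plan costs $2.41.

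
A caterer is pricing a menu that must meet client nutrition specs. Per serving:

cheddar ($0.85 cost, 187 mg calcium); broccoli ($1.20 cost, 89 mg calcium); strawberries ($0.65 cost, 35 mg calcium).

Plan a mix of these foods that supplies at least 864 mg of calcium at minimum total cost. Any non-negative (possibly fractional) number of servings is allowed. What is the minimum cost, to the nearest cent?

Cost per mg of calcium: cheddar $0.0045, broccoli $0.0135, strawberries $0.0186.
With no serving limits, use only cheddar: 864 mg / 187 mg = 4.62 servings × $0.85 = $3.93.

$3.93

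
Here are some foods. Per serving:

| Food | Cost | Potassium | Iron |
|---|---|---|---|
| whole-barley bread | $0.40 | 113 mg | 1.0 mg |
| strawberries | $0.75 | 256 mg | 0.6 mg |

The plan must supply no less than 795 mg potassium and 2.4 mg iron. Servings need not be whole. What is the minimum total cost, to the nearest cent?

$2.38

A basic optimal solution has at most two foods positive. Try each food alone and each pair with both targets met exactly.
whole-barley bread only: max(795/113, 2.4/1.0) = 7.035 servings → $2.81.
strawberries only: max(795/256, 2.4/0.6) = 4 servings → $3.00.
whole-barley bread + strawberries with both tight: 0.7301 servings and 2.783 servings → $2.38.
The minimum over all feasible corners is $2.38.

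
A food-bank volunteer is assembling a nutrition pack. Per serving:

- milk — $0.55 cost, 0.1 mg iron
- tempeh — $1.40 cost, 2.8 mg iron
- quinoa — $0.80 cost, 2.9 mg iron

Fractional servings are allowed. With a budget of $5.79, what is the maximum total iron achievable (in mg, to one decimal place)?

21.0 mg

Iron per dollar: quinoa 3.625, tempeh 2, milk 0.1818.
With no serving limits, spend the whole cost allowance on quinoa: $5.79 / $0.80 × 2.9 mg = 21.0 mg.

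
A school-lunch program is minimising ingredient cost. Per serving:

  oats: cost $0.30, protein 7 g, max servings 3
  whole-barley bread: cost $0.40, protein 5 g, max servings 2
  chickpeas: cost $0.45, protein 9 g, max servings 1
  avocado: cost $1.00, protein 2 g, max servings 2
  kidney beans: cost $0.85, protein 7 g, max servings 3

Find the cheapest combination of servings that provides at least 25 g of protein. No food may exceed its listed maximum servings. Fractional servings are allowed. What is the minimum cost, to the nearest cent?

$1.10

Cost per g of protein: oats $0.0429, chickpeas $0.0500, whole-barley bread $0.0800, kidney beans $0.1214, avocado $0.5000.
Take 3 servings of oats: +21.0 g protein for $0.90 (total $0.90, still need 4.0 g).
Take 0.4444 servings of chickpeas: +4.0 g protein for $0.20 (total $1.10, still need 0.0 g).
Greedy by cheapest-per-g is optimal for a single linear constraint, so the minimum cost is $1.10.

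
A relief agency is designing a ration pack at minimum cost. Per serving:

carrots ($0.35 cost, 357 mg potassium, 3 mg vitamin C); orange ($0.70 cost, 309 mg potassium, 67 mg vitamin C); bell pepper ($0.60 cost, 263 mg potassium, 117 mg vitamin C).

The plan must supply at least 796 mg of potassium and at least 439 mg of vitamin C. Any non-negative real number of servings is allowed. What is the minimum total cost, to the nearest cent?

A basic optimal solution has at most two foods positive. Try each food alone and each pair with both targets met exactly.
carrots only: max(796/357, 439/3) = 146.3 servings → $51.22.
orange only: max(796/309, 439/67) = 6.552 servings → $4.59.
bell pepper only: max(796/263, 439/117) = 3.752 servings → $2.25.
carrots + orange with both targets exact would need a negative amount; discard.
carrots + bell pepper with both targets exact would need a negative amount; discard.
orange + bell pepper: intersection lies outside the first quadrant.
So the least-cost plan costs $2.25.

$2.25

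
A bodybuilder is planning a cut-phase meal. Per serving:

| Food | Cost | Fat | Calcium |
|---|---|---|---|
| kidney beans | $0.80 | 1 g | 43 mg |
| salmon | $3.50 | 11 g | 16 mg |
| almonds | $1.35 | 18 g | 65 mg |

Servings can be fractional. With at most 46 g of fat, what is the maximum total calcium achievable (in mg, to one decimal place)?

1978.0 mg

Calcium per g fat: kidney beans 43, almonds 3.611, salmon 1.455.
With no serving limits, spend the whole fat allowance on kidney beans: 46 g / 1 g × 43 mg = 1978.0 mg.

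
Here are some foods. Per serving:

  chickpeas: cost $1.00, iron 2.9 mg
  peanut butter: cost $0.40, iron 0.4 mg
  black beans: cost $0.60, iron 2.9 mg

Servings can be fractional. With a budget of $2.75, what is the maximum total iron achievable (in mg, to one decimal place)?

13.3 mg

Iron per dollar: black beans 4.833, chickpeas 2.9, peanut butter 1.
With no serving limits, spend the whole cost allowance on black beans: $2.75 / $0.60 × 2.9 mg = 13.3 mg.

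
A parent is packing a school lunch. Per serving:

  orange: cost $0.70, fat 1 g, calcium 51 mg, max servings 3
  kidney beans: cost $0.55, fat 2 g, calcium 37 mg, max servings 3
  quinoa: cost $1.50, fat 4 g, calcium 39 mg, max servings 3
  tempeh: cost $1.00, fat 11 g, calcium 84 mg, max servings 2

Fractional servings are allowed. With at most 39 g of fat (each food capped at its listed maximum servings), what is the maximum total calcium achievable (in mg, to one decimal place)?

Calcium per g fat: orange 51, kidney beans 18.5, quinoa 9.75, tempeh 7.636.
Take 3 servings of orange: uses 3 g fat, +153.0 mg calcium (running total 153.0 mg).
Take 3 servings of kidney beans: uses 6 g fat, +111.0 mg calcium (running total 264.0 mg).
Take 3 servings of quinoa: uses 12 g fat, +117.0 mg calcium (running total 381.0 mg).
Take 1.636 servings of tempeh: uses 18 g fat, +137.5 mg calcium (running total 518.5 mg).
Filling greedily by calcium-per-g fat is optimal for one linear limit, giving 518.5 mg.

518.5 mg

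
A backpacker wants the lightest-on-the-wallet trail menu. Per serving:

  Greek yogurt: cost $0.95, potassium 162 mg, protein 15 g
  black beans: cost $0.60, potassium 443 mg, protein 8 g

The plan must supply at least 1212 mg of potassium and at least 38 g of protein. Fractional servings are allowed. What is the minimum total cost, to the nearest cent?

Check every corner: each single food scaled to meet both minima, and each pair solved so both constraints bind.
Greek yogurt only: max(1212/162, 38/15) = 7.481 servings → $7.11.
black beans only: max(1212/443, 38/8) = 4.75 servings → $2.85.
Greek yogurt + black beans with both tight: 1.334 servings and 2.248 servings → $2.62.
So the least-cost plan costs $2.62.

$2.62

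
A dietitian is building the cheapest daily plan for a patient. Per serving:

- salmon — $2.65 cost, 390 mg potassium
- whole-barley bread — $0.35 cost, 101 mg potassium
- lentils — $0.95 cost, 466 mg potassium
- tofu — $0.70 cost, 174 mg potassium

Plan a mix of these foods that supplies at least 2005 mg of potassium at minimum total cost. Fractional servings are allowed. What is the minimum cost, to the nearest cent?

Cost per mg of potassium: lentils $0.0020, whole-barley bread $0.0035, tofu $0.0040, salmon $0.0068.
With no serving limits, use only lentils: 2005 mg / 466 mg = 4.303 servings × $0.95 = $4.09.

$4.09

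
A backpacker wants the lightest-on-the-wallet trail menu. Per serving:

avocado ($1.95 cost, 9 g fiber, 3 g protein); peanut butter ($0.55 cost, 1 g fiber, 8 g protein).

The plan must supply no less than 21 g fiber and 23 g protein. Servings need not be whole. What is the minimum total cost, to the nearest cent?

Minimising a linear cost over {fiber ≥ 21, protein ≥ 23, servings ≥ 0} — the optimum is at a vertex, using one or two foods.
avocado only: max(21/9, 23/3) = 7.667 servings → $14.95.
peanut butter only: max(21/1, 23/8) = 21 servings → $11.55.
avocado + peanut butter with both tight: 2.101 servings and 2.087 servings → $5.25.
The minimum over all feasible corners is $5.25.

$5.25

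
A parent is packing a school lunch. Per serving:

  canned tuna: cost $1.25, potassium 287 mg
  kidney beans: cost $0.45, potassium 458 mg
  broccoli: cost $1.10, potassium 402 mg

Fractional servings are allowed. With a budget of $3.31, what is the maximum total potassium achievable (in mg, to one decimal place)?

Potassium per dollar: kidney beans 1018, broccoli 365.5, canned tuna 229.6.
With no serving limits, spend the whole cost allowance on kidney beans: $3.31 / $0.45 × 458 mg = 3368.8 mg.

3368.8 mg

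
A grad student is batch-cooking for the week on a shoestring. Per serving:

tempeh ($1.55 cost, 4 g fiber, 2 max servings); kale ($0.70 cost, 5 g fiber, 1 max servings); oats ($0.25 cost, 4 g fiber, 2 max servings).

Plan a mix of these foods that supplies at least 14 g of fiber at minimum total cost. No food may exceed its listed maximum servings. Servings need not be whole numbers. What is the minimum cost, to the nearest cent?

Cost per g of fiber: oats $0.0625, kale $0.1400, tempeh $0.3875.
Take 2 servings of oats: +8.0 g fiber for $0.50 (total $0.50, still need 6.0 g).
Take 1 serving of kale: +5.0 g fiber for $0.70 (total $1.20, still need 1.0 g).
Take 0.25 servings of tempeh: +1.0 g fiber for $0.39 (total $1.59, still need 0.0 g).
Filling from the cheapest source first is optimal under one linear minimum: $1.59.

$1.59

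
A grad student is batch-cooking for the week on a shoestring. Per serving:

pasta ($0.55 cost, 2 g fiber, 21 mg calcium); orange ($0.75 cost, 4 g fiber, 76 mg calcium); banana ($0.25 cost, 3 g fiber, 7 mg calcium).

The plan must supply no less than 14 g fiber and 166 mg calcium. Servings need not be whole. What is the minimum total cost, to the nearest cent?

Check every corner: each single food scaled to meet both minima, and each pair solved so both constraints bind.
pasta only: max(14/2, 166/21) = 7.905 servings → $4.35.
orange only: max(14/4, 166/76) = 3.5 servings → $2.62.
banana only: max(14/3, 166/7) = 23.71 servings → $5.93.
pasta + orange with both tight: 5.882 servings and 0.5588 servings → $3.65.
pasta + banana with both targets exact would need a negative amount; discard.
orange + banana with both tight: 2 servings and 2 servings → $2.00.
So the least-cost plan costs $2.00.

$2.00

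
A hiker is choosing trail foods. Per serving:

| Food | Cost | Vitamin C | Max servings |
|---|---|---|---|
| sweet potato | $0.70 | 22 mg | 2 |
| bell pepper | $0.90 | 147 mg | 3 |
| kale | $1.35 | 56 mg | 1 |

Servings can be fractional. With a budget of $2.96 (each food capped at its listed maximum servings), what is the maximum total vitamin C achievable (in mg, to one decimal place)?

Vitamin C per dollar: bell pepper 163.3, kale 41.48, sweet potato 31.43.
Take 3 servings of bell pepper: spends $2.70, +441.0 mg vitamin C (running total 441.0 mg).
Take 0.1926 servings of kale: spends $0.26, +10.8 mg vitamin C (running total 451.8 mg).
Filling greedily by vitamin C-per-dollar is optimal for one linear limit, giving 451.8 mg.

451.8 mg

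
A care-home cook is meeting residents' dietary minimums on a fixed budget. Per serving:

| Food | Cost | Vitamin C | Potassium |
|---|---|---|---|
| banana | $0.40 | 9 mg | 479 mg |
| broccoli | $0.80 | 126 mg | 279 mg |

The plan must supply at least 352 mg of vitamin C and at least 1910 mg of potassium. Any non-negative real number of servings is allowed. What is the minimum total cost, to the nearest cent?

An LP optimum is at a vertex; with two nutrient constraints at most two foods are used. Check each candidate.
banana only: max(352/9, 1910/479) = 39.11 servings → $15.64.
broccoli only: max(352/126, 1910/279) = 6.846 servings → $5.48.
banana + broccoli with both tight: 2.463 servings and 2.618 servings → $3.08.
Cheapest feasible corner: $3.08.

$3.08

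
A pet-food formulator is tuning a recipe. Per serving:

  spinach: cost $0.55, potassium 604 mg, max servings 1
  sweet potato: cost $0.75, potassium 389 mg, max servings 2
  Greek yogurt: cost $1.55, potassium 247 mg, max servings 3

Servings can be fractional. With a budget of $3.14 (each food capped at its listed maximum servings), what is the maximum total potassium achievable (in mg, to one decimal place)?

Potassium per dollar: spinach 1098, sweet potato 518.7, Greek yogurt 159.4.
Take 1 serving of spinach: spends $0.55, +604.0 mg potassium (running total 604.0 mg).
Take 2 servings of sweet potato: spends $1.50, +778.0 mg potassium (running total 1382.0 mg).
Take 0.7032 servings of Greek yogurt: spends $1.09, +173.7 mg potassium (running total 1555.7 mg).
Greedy by best ratio exhausts the cost allowance optimally: 1555.7 mg.

1555.7 mg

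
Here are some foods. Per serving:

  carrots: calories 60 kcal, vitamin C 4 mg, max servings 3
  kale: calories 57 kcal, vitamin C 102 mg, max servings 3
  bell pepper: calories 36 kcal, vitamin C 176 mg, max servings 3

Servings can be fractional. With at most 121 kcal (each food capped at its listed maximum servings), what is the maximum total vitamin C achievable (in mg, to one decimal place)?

551.3 mg

Vitamin C per kcal: bell pepper 4.889, kale 1.789, carrots 0.06667.
Take 3 servings of bell pepper: uses 108 kcal, +528.0 mg vitamin C (running total 528.0 mg).
Take 0.2281 servings of kale: uses 13 kcal, +23.3 mg vitamin C (running total 551.3 mg).
Filling greedily by vitamin C-per-kcal is optimal for one linear limit, giving 551.3 mg.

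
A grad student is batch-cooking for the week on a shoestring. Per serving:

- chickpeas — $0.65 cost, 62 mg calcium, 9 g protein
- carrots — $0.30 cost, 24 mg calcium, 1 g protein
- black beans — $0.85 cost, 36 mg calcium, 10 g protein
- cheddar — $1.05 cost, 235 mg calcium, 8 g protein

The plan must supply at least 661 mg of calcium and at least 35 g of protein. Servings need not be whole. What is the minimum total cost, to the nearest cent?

The cheapest plan sits at a corner of the feasible region — with two constraints it uses at most two foods.
chickpeas only: max(661/62, 35/9) = 10.66 servings → $6.93.
carrots only: max(661/24, 35/1) = 35 servings → $10.50.
black beans only: max(661/36, 35/10) = 18.36 servings → $15.61.
cheddar only: max(661/235, 35/8) = 4.375 servings → $4.59.
chickpeas + carrots with both tight: 1.162 servings and 24.54 servings → $8.12.
chickpeas + black beans: intersection lies outside the first quadrant.
chickpeas + cheddar with both tight: 1.814 servings and 2.334 servings → $3.63.
carrots + black beans with both tight: 26.23 servings and 0.8775 servings → $8.61.
carrots + cheddar with both targets exact would need a negative amount; discard.
black beans + cheddar with both tight: 1.424 servings and 2.595 servings → $3.93.
So the least-cost plan costs $3.63.

$3.63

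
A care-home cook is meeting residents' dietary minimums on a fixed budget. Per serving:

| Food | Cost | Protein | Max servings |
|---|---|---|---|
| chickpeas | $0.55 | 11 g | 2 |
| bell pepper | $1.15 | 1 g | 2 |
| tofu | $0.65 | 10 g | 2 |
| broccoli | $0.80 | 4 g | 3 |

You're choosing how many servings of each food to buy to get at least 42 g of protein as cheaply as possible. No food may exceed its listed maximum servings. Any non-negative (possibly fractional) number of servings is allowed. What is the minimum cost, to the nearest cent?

Cost per g of protein: chickpeas $0.0500, tofu $0.0650, broccoli $0.2000, bell pepper $1.1500.
Take 2 servings of chickpeas: +22.0 g protein for $1.10 (total $1.10, still need 20.0 g).
Take 2 servings of tofu: +20.0 g protein for $1.30 (total $2.40, still need 0.0 g).
Filling from the cheapest source first is optimal under one linear minimum: $2.40.

$2.40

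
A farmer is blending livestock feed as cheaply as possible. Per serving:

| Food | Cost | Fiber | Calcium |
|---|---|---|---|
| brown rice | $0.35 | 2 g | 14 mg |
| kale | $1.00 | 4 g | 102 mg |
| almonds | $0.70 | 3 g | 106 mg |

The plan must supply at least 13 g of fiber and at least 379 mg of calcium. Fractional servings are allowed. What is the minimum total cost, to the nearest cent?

brown rice only: max(13/2, 379/14) = 27.07 servings → $9.47.
kale only: max(13/4, 379/102) = 3.716 servings → $3.72.
almonds only: max(13/3, 379/106) = 4.333 servings → $3.03.
brown rice + kale: intersection lies outside the first quadrant.
brown rice + almonds with both tight: 1.418 servings and 3.388 servings → $2.87.
kale + almonds with both tight: 2.042 servings and 1.61 servings → $3.17.
Cheapest feasible corner: $2.87.

$2.87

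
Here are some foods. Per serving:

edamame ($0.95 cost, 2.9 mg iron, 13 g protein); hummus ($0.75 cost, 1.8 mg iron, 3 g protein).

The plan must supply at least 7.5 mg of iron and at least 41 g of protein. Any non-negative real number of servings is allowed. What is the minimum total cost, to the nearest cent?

An LP optimum is at a vertex; with two nutrient constraints at most two foods are used. Check each candidate.
edamame only: max(7.5/2.9, 41/13) = 3.154 servings → $3.00.
hummus only: max(7.5/1.8, 41/3) = 13.67 servings → $10.25.
edamame + hummus with both targets exact would need a negative amount; discard.
So the least-cost plan costs $3.00.

$3.00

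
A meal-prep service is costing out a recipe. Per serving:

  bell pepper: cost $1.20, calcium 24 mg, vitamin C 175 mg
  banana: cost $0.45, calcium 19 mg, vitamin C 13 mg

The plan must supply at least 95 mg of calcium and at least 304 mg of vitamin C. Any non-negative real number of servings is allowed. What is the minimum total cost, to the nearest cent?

$3.20

This is a tiny linear program; its minimum lies at a vertex of the feasible set. List the vertices and price them.
bell pepper only: max(95/24, 304/175) = 3.958 servings → $4.75.
banana only: max(95/19, 304/13) = 23.38 servings → $10.52.
bell pepper + banana with both tight: 1.507 servings and 3.096 servings → $3.20.
Cheapest feasible corner: $3.20.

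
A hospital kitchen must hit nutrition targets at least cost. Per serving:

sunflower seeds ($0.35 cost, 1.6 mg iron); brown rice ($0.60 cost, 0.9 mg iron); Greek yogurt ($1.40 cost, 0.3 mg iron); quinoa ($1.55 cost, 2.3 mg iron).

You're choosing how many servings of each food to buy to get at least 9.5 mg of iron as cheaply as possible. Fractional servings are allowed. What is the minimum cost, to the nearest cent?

$2.08

Cost per mg of iron: sunflower seeds $0.2188, brown rice $0.6667, quinoa $0.6739, Greek yogurt $4.6667.
With no serving limits, use only sunflower seeds: 9.5 mg / 1.6 mg = 5.938 servings × $0.35 = $2.08.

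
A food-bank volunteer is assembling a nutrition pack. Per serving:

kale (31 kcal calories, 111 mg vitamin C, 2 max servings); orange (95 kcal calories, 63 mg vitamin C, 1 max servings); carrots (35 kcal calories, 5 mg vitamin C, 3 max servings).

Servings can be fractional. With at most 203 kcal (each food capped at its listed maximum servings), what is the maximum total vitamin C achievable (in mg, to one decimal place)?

Vitamin C per kcal: kale 3.581, orange 0.6632, carrots 0.1429.
Take 2 servings of kale: uses 62 kcal, +222.0 mg vitamin C (running total 222.0 mg).
Take 1 serving of orange: uses 95 kcal, +63.0 mg vitamin C (running total 285.0 mg).
Take 1.314 servings of carrots: uses 46 kcal, +6.6 mg vitamin C (running total 291.6 mg).
Greedy by best ratio exhausts the calories allowance optimally: 291.6 mg.

291.6 mg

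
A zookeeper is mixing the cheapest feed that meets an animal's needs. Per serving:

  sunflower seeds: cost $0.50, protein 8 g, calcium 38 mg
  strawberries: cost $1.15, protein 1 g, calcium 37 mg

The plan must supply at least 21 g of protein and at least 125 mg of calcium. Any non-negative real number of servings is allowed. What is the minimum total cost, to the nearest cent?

$1.64

An LP optimum is at a vertex; with two nutrient constraints at most two foods are used. Check each candidate.
sunflower seeds only: max(21/8, 125/38) = 3.289 servings → $1.64.
strawberries only: max(21/1, 125/37) = 21 servings → $24.15.
sunflower seeds + strawberries with both tight: 2.527 servings and 0.7829 servings → $2.16.
The minimum over all feasible corners is $1.64.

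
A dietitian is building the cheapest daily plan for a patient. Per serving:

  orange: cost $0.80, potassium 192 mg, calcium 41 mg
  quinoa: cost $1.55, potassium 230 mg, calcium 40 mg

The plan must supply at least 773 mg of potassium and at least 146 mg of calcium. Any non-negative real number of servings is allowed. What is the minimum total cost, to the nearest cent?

$3.22

An LP optimum is at a vertex; with two nutrient constraints at most two foods are used. Check each candidate.
orange only: max(773/192, 146/41) = 4.026 servings → $3.22.
quinoa only: max(773/230, 146/40) = 3.65 servings → $5.66.
orange + quinoa with both tight: 1.52 servings and 2.092 servings → $4.46.
Cheapest feasible corner: $3.22.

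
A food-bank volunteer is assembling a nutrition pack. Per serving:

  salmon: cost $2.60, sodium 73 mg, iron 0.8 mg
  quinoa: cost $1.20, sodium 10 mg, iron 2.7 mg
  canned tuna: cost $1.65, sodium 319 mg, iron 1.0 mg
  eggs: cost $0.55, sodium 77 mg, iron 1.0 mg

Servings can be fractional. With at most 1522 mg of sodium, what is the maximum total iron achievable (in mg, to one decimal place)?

410.9 mg

Iron per mg sodium: quinoa 0.27, eggs 0.01299, salmon 0.01096, canned tuna 0.003135.
With no serving limits, spend the whole sodium allowance on quinoa: 1522 mg / 10 mg × 2.7 mg = 410.9 mg.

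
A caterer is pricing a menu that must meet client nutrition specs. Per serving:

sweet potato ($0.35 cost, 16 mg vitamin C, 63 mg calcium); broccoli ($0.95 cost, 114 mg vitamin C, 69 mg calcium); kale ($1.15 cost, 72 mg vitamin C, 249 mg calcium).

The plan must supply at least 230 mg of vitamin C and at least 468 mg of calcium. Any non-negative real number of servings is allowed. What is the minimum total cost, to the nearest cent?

$2.80

For a min-cost LP with two ≥-constraints, a basic feasible solution has at most two positive variables.
sweet potato only: max(230/16, 468/63) = 14.38 servings → $5.03.
broccoli only: max(230/114, 468/69) = 6.783 servings → $6.44.
kale only: max(230/72, 468/249) = 3.194 servings → $3.67.
sweet potato + broccoli with both tight: 6.167 servings and 1.152 servings → $3.25.
sweet potato + kale with both targets exact would need a negative amount; discard.
broccoli + kale with both tight: 1.007 servings and 1.601 servings → $2.80.
So the least-cost plan costs $2.80.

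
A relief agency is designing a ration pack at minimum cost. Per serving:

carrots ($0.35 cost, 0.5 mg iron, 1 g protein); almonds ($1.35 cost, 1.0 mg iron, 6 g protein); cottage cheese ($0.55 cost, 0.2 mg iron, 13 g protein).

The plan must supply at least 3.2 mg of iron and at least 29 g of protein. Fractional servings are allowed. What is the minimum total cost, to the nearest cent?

This is a tiny linear program; its minimum lies at a vertex of the feasible set. List the vertices and price them.
carrots only: max(3.2/0.5, 29/1) = 29 servings → $10.15.
almonds only: max(3.2/1.0, 29/6) = 4.833 servings → $6.53.
cottage cheese only: max(3.2/0.2, 29/13) = 16 servings → $8.80.
carrots + almonds: intersection lies outside the first quadrant.
carrots + cottage cheese with both tight: 5.683 servings and 1.794 servings → $2.98.
almonds + cottage cheese with both tight: 3.034 servings and 0.8305 servings → $4.55.
The minimum over all feasible corners is $2.98.

$2.98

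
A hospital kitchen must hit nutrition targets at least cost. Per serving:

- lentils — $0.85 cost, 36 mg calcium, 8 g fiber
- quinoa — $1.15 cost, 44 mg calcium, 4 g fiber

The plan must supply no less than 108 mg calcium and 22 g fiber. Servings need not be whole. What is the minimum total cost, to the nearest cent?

$2.55

For a min-cost LP with two ≥-constraints, a basic feasible solution has at most two positive variables.
lentils only: max(108/36, 22/8) = 3 servings → $2.55.
quinoa only: max(108/44, 22/4) = 5.5 servings → $6.33.
lentils + quinoa with both tight: 2.577 servings and 0.3462 servings → $2.59.
Cheapest feasible corner: $2.55.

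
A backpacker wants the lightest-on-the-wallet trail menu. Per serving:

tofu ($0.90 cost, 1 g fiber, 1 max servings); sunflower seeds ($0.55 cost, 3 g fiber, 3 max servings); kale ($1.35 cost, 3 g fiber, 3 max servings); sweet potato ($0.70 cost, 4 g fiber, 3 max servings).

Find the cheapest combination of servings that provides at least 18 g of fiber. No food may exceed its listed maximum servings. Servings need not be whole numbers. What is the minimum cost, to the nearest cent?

$3.20

Cost per g of fiber: sweet potato $0.1750, sunflower seeds $0.1833, kale $0.4500, tofu $0.9000.
Take 3 servings of sweet potato: +12.0 g fiber for $2.10 (total $2.10, still need 6.0 g).
Take 2 servings of sunflower seeds: +6.0 g fiber for $1.10 (total $3.20, still need 0.0 g).
Filling from the cheapest source first is optimal under one linear minimum: $3.20.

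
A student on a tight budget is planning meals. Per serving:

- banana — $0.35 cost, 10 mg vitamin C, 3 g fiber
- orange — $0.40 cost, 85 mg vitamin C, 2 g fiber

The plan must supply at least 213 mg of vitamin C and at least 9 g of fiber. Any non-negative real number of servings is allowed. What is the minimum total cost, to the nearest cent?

banana only: max(213/10, 9/3) = 21.3 servings → $7.46.
orange only: max(213/85, 9/2) = 4.5 servings → $1.80.
banana + orange with both tight: 1.443 servings and 2.336 servings → $1.44.
The minimum over all feasible corners is $1.44.

$1.44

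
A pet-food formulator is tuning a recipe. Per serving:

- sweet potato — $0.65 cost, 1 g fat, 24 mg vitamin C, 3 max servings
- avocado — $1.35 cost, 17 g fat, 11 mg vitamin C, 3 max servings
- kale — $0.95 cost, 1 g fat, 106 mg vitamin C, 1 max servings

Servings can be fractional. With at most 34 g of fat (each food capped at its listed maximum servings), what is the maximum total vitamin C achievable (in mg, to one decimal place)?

Vitamin C per g fat: kale 106, sweet potato 24, avocado 0.6471.
Take 1 serving of kale: uses 1 g fat, +106.0 mg vitamin C (running total 106.0 mg).
Take 3 servings of sweet potato: uses 3 g fat, +72.0 mg vitamin C (running total 178.0 mg).
Take 1.765 servings of avocado: uses 30 g fat, +19.4 mg vitamin C (running total 197.4 mg).
Greedy by best ratio exhausts the fat allowance optimally: 197.4 mg.

197.4 mg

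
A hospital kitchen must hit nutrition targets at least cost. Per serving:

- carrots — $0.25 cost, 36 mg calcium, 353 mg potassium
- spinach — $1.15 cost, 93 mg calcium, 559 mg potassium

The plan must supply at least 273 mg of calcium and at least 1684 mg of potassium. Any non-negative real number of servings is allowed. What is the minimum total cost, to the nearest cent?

$1.90

Check every corner: each single food scaled to meet both minima, and each pair solved so both constraints bind.
carrots only: max(273/36, 1684/353) = 7.583 servings → $1.90.
spinach only: max(273/93, 1684/559) = 3.013 servings → $3.46.
carrots + spinach with both tight: 0.3152 servings and 2.813 servings → $3.31.
So the least-cost plan costs $1.90.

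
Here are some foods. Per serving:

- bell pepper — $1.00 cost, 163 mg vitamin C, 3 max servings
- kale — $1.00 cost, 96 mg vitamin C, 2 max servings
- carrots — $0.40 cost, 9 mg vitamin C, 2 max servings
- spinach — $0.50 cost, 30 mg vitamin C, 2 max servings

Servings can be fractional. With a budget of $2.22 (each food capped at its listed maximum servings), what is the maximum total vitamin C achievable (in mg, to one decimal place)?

Vitamin C per dollar: bell pepper 163, kale 96, spinach 60, carrots 22.5.
Take 2.22 servings of bell pepper: spends $2.22, +361.9 mg vitamin C (running total 361.9 mg).
Filling greedily by vitamin C-per-dollar is optimal for one linear limit, giving 361.9 mg.

361.9 mg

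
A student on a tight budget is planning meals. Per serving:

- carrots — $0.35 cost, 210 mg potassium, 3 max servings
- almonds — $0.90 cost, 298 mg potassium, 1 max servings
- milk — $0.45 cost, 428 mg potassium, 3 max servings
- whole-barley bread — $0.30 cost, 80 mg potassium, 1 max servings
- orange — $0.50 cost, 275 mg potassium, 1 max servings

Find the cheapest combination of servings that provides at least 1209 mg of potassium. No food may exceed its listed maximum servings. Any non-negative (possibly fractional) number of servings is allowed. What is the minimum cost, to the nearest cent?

$1.27

Cost per mg of potassium: milk $0.0011, carrots $0.0017, orange $0.0018, almonds $0.0030, whole-barley bread $0.0037.
Take 2.825 servings of milk: +1209.0 mg potassium for $1.27 (total $1.27, still need 0.0 mg).
Filling from the cheapest source first is optimal under one linear minimum: $1.27.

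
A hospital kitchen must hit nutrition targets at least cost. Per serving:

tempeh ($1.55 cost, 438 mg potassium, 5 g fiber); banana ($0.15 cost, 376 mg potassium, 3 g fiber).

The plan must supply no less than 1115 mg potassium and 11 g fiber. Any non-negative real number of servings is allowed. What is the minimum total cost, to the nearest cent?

$0.55

Two binding constraints pin down two serving amounts, so the optimal mix uses at most two foods. The candidates are each food alone (scaled to the tighter of potassium/fiber) and each pair with both constraints tight.
tempeh only: max(1115/438, 11/5) = 2.546 servings → $3.95.
banana only: max(1115/376, 11/3) = 3.667 servings → $0.55.
tempeh + banana with both tight: 1.398 servings and 1.337 servings → $2.37.
The minimum over all feasible corners is $0.55.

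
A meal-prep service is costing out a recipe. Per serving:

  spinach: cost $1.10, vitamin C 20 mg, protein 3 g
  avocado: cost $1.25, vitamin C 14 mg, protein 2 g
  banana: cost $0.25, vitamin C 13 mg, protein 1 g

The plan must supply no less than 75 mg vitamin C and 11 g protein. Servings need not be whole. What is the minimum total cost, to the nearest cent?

A basic optimal solution has at most two foods positive. Try each food alone and each pair with both targets met exactly.
spinach only: max(75/20, 11/3) = 3.75 servings → $4.12.
avocado only: max(75/14, 11/2) = 5.5 servings → $6.88.
banana only: max(75/13, 11/1) = 11 servings → $2.75.
spinach + avocado with both tight: 2 servings and 2.5 servings → $5.33.
spinach + banana with both tight: 3.579 servings and 0.2632 servings → $4.00.
avocado + banana: intersection lies outside the first quadrant.
So the least-cost plan costs $2.75.

$2.75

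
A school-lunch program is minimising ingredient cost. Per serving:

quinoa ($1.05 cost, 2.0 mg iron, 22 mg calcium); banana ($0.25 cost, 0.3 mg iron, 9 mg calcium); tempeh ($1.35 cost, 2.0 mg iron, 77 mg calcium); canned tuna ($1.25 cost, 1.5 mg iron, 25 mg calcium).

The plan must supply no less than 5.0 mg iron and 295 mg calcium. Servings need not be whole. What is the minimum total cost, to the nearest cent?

$5.17

A basic optimal solution has at most two foods positive. Try each food alone and each pair with both targets met exactly.
quinoa only: max(5.0/2.0, 295/22) = 13.41 servings → $14.08.
banana only: max(5.0/0.3, 295/9) = 32.78 servings → $8.19.
tempeh only: max(5.0/2.0, 295/77) = 3.831 servings → $5.17.
canned tuna only: max(5.0/1.5, 295/25) = 11.8 servings → $14.75.
quinoa + banana: intersection lies outside the first quadrant.
quinoa + tempeh: the both-tight solution has a negative serving — not a feasible corner.
quinoa + canned tuna with both targets exact would need a negative amount; discard.
banana + tempeh: intersection lies outside the first quadrant.
banana + canned tuna with both targets exact would need a negative amount; discard.
tempeh + canned tuna: intersection lies outside the first quadrant.
The minimum over all feasible corners is $5.17.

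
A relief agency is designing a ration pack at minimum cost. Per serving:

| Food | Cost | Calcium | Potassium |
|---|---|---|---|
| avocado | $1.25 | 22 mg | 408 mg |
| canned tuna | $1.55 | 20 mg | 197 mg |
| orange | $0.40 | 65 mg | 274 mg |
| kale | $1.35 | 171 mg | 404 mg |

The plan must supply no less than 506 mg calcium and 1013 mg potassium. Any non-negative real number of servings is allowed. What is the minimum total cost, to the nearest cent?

$3.11

A basic optimal solution has at most two foods positive. Try each food alone and each pair with both targets met exactly.
avocado only: max(506/22, 1013/408) = 23 servings → $28.75.
canned tuna only: max(506/20, 1013/197) = 25.3 servings → $39.22.
orange only: max(506/65, 1013/274) = 7.785 servings → $3.11.
kale only: max(506/171, 1013/404) = 2.959 servings → $3.99.
avocado + canned tuna: the both-tight solution has a negative serving — not a feasible corner.
avocado + orange: intersection lies outside the first quadrant.
avocado + kale with both targets exact would need a negative amount; discard.
canned tuna + orange with both targets exact would need a negative amount; discard.
canned tuna + kale: intersection lies outside the first quadrant.
orange + kale: intersection lies outside the first quadrant.
So the least-cost plan costs $3.11.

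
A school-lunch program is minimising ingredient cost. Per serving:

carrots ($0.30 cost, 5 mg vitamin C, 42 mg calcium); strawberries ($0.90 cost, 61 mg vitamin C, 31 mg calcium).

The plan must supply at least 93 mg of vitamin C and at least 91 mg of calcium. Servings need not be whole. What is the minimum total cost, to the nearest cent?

$1.62

Minimising a linear cost over {vitamin C ≥ 93, calcium ≥ 91, servings ≥ 0} — the optimum is at a vertex, using one or two foods.
carrots only: max(93/5, 91/42) = 18.6 servings → $5.58.
strawberries only: max(93/61, 91/31) = 2.935 servings → $2.64.
carrots + strawberries with both tight: 1.108 servings and 1.434 servings → $1.62.
So the least-cost plan costs $1.62.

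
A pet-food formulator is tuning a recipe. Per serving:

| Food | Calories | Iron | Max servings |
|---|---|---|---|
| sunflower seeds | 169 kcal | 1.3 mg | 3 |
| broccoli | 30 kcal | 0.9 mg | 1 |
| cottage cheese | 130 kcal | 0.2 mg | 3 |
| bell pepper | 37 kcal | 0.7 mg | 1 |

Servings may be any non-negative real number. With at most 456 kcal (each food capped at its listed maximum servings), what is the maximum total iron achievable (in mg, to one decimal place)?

Iron per kcal: broccoli 0.03, bell pepper 0.01892, sunflower seeds 0.007692, cottage cheese 0.001538.
Take 1 serving of broccoli: uses 30 kcal, +0.9 mg iron (running total 0.9 mg).
Take 1 serving of bell pepper: uses 37 kcal, +0.7 mg iron (running total 1.6 mg).
Take 2.302 servings of sunflower seeds: uses 389 kcal, +3.0 mg iron (running total 4.6 mg).
Greedy by best ratio exhausts the calories allowance optimally: 4.6 mg.

4.6 mg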